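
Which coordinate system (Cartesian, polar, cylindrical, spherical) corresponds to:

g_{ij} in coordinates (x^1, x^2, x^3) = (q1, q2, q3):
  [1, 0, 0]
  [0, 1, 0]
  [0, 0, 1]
All components are constant and the metric is the identity, i.e. orthonormal rectilinear coordinates.
Cartesian (3D) coordinates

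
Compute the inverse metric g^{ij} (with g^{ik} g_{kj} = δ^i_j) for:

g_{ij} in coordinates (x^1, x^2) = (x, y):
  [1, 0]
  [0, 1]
The metric is diagonal, so g^{ij} is diagonal with entries 1/g_{ii}: diag(1, 1).
g^{ij}:
  [1, 0]
  [0, 1]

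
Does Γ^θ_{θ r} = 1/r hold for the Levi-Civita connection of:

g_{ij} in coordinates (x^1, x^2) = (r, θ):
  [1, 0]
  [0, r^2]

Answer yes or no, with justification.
Γ^θ_{θ r} = (1/2) g^{θθ} (∂_θ g_{θr} + ∂_r g_{θθ} - ∂_θ g_{θr}) = (1/2)(1/r^2)((0) + (2*r) - (0)) = 1/r
This equals the proposed value 1/r.
Yes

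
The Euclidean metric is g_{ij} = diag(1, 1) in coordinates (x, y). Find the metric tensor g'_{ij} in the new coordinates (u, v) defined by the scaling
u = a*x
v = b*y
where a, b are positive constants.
Invert the transformation: x = u/a, y = v/b
g'_{ij} = (∂x^k/∂x'^i)(∂x^l/∂x'^j) g_{kl}; with g_{kl} = δ_{kl} this is Σ_k (∂x^k/∂x'^i)(∂x^k/∂x'^j).
Jacobian: ∂x/∂u = 1/a, ∂x/∂v = 0, ∂y/∂u = 0, ∂y/∂v = 1/b
g'_{uu} = (1/a)(1/a) + (0)(0) = 1/a^2
g'_{uv} = (1/a)(0) + (0)(1/b) = 0
g'_{vv} = (0)(0) + (1/b)(1/b) = 1/b^2
g'_{ij} = diag(1/a^2, 1/b^2)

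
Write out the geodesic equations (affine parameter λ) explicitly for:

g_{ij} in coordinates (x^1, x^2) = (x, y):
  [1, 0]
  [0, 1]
Geodesic equation: d^2x^k/dλ^2 + Γ^k_{ij} (dx^i/dλ)(dx^j/dλ) = 0.
All Christoffel symbols vanish, so the geodesics are straight lines:
d^2x/dλ^2 = 0
d^2y/dλ^2 = 0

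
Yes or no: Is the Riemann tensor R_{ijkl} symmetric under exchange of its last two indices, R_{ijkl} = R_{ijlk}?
It is antisymmetric in the last pair: R_{ijkl} = -R_{ijlk}.
No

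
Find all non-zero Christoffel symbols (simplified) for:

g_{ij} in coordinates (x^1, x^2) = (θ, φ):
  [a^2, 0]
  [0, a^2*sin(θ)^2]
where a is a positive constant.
Using Γ^k_{ij} = (1/2) g^{km} (∂_i g_{mj} + ∂_j g_{mi} - ∂_m g_{ij}); the metric is diagonal, so only the m = k term contributes.
Non-zero symbols (using the symmetry Γ^k_{ij} = Γ^k_{ji}):
Γ^θ_{φ φ} = (1/2) g^{θθ} (∂_φ g_{θφ} + ∂_φ g_{θφ} - ∂_θ g_{φφ}) = (1/2)(1/a^2)((0) + (0) - (a^2*sin(2*θ))) = -sin(2*θ)/2
Γ^φ_{θ φ} = (1/2) g^{φφ} (∂_θ g_{φφ} + ∂_φ g_{φθ} - ∂_φ g_{θφ}) = (1/2)(1/(a^2*sin(θ)^2))((a^2*sin(2*θ)) + (0) - (0)) = 1/tan(θ)
All other Christoffel symbols are zero.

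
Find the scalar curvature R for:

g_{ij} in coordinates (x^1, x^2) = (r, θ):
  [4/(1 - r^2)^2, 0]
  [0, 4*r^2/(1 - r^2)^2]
Non-zero Christoffel symbols (Γ^k_{ij} = Γ^k_{ji}):
Γ^r_{r r} = 2*r/(1 - r^2)
Γ^r_{θ θ} = (r^3 + r)/(r^2 - 1)
Γ^θ_{r θ} = (-r^2 - 1)/(r^3 - r)
Ricci tensor (R_{ij} = R^k_{ikj}): R_{rr} = -4/(r^2 - 1)^2, R_{rθ} = 0, R_{θθ} = -4*r^2/(r^2 - 1)^2
Inverse metric: g^{rr} = (1 - r^2)^2/4, g^{θθ} = (1 - r^2)^2/(4*r^2)
R = g^{ij} R_{ij} = ((1 - r^2)^2/4)(-4/(r^2 - 1)^2) + ((1 - r^2)^2/(4*r^2))(-4*r^2/(r^2 - 1)^2) = -2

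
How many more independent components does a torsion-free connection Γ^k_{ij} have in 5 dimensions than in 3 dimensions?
Independent components in n dimensions: n × n(n+1)/2 = n^2(n+1)/2.
5D: 5 × 15 = 75
3D: 3 × 6 = 18
Difference = 75 - 18 = 57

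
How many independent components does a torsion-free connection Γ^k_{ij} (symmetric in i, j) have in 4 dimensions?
Γ^k_{ij} has n choices for the upper index and n(n+1)/2 independent symmetric lower index pairs.
Total = 4 × 4×5/2 = 4 × 10 = 40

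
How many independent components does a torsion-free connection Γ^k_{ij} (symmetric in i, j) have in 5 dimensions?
Γ^k_{ij} has n choices for the upper index and n(n+1)/2 independent symmetric lower index pairs.
Total = 5 × 5×6/2 = 5 × 15 = 75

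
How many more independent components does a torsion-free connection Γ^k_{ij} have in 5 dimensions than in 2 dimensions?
Independent components in n dimensions: n × n(n+1)/2 = n^2(n+1)/2.
5D: 5 × 15 = 75
2D: 2 × 3 = 6
Difference = 75 - 6 = 69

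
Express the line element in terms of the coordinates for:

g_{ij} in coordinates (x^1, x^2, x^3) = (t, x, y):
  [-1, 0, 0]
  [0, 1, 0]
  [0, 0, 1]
ds^2 = g_{ij} dx^i dx^j; only the non-zero components contribute.
ds^2 = -dt^2 + dx^2 + dy^2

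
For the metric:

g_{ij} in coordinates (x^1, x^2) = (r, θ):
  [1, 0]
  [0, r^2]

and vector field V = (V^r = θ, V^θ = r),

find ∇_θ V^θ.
Non-zero Christoffel symbols:
Γ^r_{θ θ} = -r
Γ^θ_{r θ} = 1/r
∇_θ V^θ = ∂_θ V^θ + Γ^θ_{θ j} V^j
  = (0) + (1/r)(θ) + (0)(r)
  = θ/r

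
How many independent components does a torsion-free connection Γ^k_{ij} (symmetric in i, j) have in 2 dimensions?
Γ^k_{ij} has n choices for the upper index and n(n+1)/2 independent symmetric lower index pairs.
Total = 2 × 2×3/2 = 2 × 3 = 6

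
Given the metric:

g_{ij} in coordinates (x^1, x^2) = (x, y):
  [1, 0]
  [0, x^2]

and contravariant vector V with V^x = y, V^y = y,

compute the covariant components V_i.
V_i = g_{ij} V^j:
V_x = (1)(y) + (0)(y) = y
V_y = (0)(y) + (x^2)(y) = x^2*y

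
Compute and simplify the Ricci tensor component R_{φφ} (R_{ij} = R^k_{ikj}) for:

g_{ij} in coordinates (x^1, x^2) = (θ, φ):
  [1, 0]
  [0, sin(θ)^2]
Non-zero Christoffel symbols (Γ^k_{ij} = Γ^k_{ji}):
Γ^θ_{φ φ} = -sin(2*θ)/2
Γ^φ_{θ φ} = 1/tan(θ)
R^θ_{φ θ φ} = ∂_θ Γ^θ_{φ φ} - ∂_φ Γ^θ_{φ θ} + Γ^θ_{θ m} Γ^m_{φ φ} - Γ^θ_{φ m} Γ^m_{φ θ}
  = (-cos(2*θ)) - (0) + (0) - (-cos(θ)^2) = sin(θ)^2
R^φ_{φ φ φ} = 0 (a repeated index in an antisymmetric pair)
R_{φφ} = R^θ_{φ θ φ} + R^φ_{φ φ φ} = (sin(θ)^2) + (0) = sin(θ)^2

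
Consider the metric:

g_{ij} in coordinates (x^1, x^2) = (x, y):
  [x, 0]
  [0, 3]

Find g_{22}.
With x^1 = x, x^2 = y, g_{22} = g_{yy} is the row-2, column-2 entry of the matrix.
g_{22} = 3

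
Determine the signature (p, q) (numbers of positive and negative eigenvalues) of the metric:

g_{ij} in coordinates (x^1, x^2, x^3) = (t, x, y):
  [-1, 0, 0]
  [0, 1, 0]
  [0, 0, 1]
The metric is diagonal, so its eigenvalues are the diagonal entries: -1, 1, 1 (at a generic point, where coordinate-dependent entries are positive).
2 positive, 1 negative.
(2, 1) - Lorentzian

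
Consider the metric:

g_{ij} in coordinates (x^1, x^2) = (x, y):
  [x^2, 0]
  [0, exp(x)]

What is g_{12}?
With x^1 = x, x^2 = y, g_{12} = g_{xy} is the row-1, column-2 entry of the matrix.
g_{12} = 0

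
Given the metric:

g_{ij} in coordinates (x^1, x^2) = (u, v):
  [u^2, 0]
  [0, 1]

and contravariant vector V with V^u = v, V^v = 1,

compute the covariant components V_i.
V_i = g_{ij} V^j:
V_u = (u^2)(v) + (0)(1) = u^2*v
V_v = (0)(v) + (1)(1) = 1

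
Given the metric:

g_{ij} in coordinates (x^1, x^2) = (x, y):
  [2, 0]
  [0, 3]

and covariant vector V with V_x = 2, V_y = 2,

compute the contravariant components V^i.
Inverse metric (diagonal): g^{xx} = 1/2, g^{yy} = 1/3
V^i = g^{ij} V_j:
V^x = (1/2)(2) + (0)(2) = 1
V^y = (0)(2) + (1/3)(2) = 2/3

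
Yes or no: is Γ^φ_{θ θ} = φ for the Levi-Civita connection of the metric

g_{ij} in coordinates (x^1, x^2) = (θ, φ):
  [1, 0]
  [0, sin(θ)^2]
Γ^φ_{θ θ} = (1/2) g^{φφ} (∂_θ g_{φθ} + ∂_θ g_{φθ} - ∂_φ g_{θθ}) = (1/2)(1/sin(θ)^2)((0) + (0) - (0)) = 0
This differs from the proposed value φ.
No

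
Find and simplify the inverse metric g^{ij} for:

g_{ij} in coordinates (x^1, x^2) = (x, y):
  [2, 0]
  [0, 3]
The metric is diagonal, so g^{ij} is diagonal with entries 1/g_{ii}: diag(1/2, 1/3).
g^{ij}:
  [1/2, 0]
  [0, 1/3]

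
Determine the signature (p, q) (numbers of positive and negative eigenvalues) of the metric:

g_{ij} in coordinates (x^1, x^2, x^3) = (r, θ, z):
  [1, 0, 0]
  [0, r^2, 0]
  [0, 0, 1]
The metric is diagonal, so its eigenvalues are the diagonal entries: 1, r^2, 1 (at a generic point, where coordinate-dependent entries are positive).
3 positive, 0 negative.
(3, 0) - Riemannian (positive definite)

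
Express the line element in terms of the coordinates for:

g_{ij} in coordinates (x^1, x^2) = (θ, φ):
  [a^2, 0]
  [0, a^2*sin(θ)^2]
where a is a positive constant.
ds^2 = g_{ij} dx^i dx^j; only the non-zero components contribute.
ds^2 = a^2 dθ^2 + a^2*sin(θ)^2 dφ^2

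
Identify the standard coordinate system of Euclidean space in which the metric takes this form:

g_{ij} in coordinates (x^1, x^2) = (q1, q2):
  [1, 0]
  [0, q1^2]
The line element ds^2 = dq1^2 + q1^2 dq2^2 is dr^2 + r^2 dθ^2 with q1 = r, q2 = θ.
polar coordinates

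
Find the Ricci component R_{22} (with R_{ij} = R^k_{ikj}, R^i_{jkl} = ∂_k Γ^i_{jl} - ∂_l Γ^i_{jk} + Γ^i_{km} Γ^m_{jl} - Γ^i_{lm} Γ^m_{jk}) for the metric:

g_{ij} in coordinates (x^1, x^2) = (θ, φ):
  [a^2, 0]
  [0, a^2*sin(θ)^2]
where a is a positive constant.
Non-zero Christoffel symbols (Γ^k_{ij} = Γ^k_{ji}):
Γ^θ_{φ φ} = -sin(2*θ)/2
Γ^φ_{θ φ} = 1/tan(θ)
R^θ_{φ θ φ} = ∂_θ Γ^θ_{φ φ} - ∂_φ Γ^θ_{φ θ} + Γ^θ_{θ m} Γ^m_{φ φ} - Γ^θ_{φ m} Γ^m_{φ θ}
  = (-cos(2*θ)) - (0) + (0) - (-cos(θ)^2) = sin(θ)^2
R^φ_{φ φ φ} = 0 (a repeated index in an antisymmetric pair)
R_{φφ} = R^θ_{φ θ φ} + R^φ_{φ φ φ} = (sin(θ)^2) + (0) = sin(θ)^2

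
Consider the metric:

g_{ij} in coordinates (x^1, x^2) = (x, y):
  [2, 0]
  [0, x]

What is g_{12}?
With x^1 = x, x^2 = y, g_{12} = g_{xy} is the row-1, column-2 entry of the matrix.
g_{12} = 0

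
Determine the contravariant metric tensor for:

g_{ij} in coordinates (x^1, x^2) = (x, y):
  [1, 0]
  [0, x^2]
The metric is diagonal, so g^{ij} is diagonal with entries 1/g_{ii}: diag(1, 1/(x^2)).
g^{ij}:
  [1, 0]
  [0, 1/x^2]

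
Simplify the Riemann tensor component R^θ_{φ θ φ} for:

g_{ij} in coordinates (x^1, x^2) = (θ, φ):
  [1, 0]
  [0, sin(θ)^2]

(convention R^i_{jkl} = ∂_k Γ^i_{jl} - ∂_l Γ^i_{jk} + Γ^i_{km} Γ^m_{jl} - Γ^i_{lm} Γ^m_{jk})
Non-zero Christoffel symbols (Γ^k_{ij} = Γ^k_{ji}):
Γ^θ_{φ φ} = -sin(2*θ)/2
Γ^φ_{θ φ} = 1/tan(θ)
R^θ_{φ θ φ} = ∂_θ Γ^θ_{φ φ} - ∂_φ Γ^θ_{φ θ} + Γ^θ_{θ m} Γ^m_{φ φ} - Γ^θ_{φ m} Γ^m_{φ θ}
  = (-cos(2*θ)) - (0) + (0) - (-cos(θ)^2) = sin(θ)^2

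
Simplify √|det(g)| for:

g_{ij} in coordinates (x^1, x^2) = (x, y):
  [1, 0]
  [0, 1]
det(g) = 1
√|det(g)| = 1
Volume element: dV = 1 dx dy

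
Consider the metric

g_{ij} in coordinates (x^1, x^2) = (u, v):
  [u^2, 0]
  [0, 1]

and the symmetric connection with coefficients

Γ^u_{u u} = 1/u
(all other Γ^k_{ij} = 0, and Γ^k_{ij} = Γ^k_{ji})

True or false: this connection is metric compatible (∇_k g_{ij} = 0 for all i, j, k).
Using ∇_k g_{ij} = ∂_k g_{ij} - Γ^m_{ki} g_{mj} - Γ^m_{kj} g_{im}:
e.g. ∇_u g_{uu} = (2*u) - (u) - (u) = 0
Every component ∇_k g_{ij} vanishes: the connection is metric compatible.
True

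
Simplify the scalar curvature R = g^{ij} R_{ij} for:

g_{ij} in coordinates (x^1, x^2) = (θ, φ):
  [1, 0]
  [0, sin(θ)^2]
Non-zero Christoffel symbols (Γ^k_{ij} = Γ^k_{ji}):
Γ^θ_{φ φ} = -sin(2*θ)/2
Γ^φ_{θ φ} = 1/tan(θ)
Ricci tensor (R_{ij} = R^k_{ikj}): R_{θθ} = 1, R_{θφ} = 0, R_{φφ} = sin(θ)^2
Inverse metric: g^{θθ} = 1, g^{φφ} = 1/sin(θ)^2
R = g^{ij} R_{ij} = (1)(1) + (1/sin(θ)^2)(sin(θ)^2) = 2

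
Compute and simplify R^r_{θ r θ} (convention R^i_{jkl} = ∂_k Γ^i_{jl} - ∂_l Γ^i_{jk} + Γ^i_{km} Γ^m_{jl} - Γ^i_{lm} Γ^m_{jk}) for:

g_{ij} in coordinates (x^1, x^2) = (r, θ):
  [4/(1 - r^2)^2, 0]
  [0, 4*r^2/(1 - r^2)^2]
Non-zero Christoffel symbols (Γ^k_{ij} = Γ^k_{ji}):
Γ^r_{r r} = 2*r/(1 - r^2)
Γ^r_{θ θ} = (r^3 + r)/(r^2 - 1)
Γ^θ_{r θ} = (-r^2 - 1)/(r^3 - r)
R^r_{θ r θ} = ∂_r Γ^r_{θ θ} - ∂_θ Γ^r_{θ r} + Γ^r_{r m} Γ^m_{θ θ} - Γ^r_{θ m} Γ^m_{θ r}
  = ((r^4 - 4*r^2 - 1)/(r^2 - 1)^2) - (0) + (-2*r^2*(r^2 + 1)/(r^2 - 1)^2) - (-(r^2 + 1)^2/(r^2 - 1)^2) = -4*r^2/(r^2 - 1)^2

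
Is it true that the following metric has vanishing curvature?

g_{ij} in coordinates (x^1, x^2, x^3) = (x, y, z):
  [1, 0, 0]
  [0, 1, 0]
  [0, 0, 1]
All metric components are constant, so every Christoffel symbol vanishes and R^i_{jkl} = 0.
Yes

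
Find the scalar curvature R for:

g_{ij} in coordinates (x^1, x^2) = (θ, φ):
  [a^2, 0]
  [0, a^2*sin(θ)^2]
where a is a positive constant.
Non-zero Christoffel symbols (Γ^k_{ij} = Γ^k_{ji}):
Γ^θ_{φ φ} = -sin(2*θ)/2
Γ^φ_{θ φ} = 1/tan(θ)
Ricci tensor (R_{ij} = R^k_{ikj}): R_{θθ} = 1, R_{θφ} = 0, R_{φφ} = sin(θ)^2
Inverse metric: g^{θθ} = 1/a^2, g^{φφ} = 1/(a^2*sin(θ)^2)
R = g^{ij} R_{ij} = (1/a^2)(1) + (1/(a^2*sin(θ)^2))(sin(θ)^2) = 2/a^2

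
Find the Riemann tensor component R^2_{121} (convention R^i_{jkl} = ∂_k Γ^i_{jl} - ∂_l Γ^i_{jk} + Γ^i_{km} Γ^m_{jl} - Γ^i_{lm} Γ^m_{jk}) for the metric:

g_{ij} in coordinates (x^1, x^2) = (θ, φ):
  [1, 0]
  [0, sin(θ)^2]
Non-zero Christoffel symbols (Γ^k_{ij} = Γ^k_{ji}):
Γ^θ_{φ φ} = -sin(2*θ)/2
Γ^φ_{θ φ} = 1/tan(θ)
R^φ_{θ φ θ} = ∂_φ Γ^φ_{θ θ} - ∂_θ Γ^φ_{θ φ} + Γ^φ_{φ m} Γ^m_{θ θ} - Γ^φ_{θ m} Γ^m_{θ φ}
  = (0) - (-1/sin(θ)^2) + (0) - (1/tan(θ)^2) = 1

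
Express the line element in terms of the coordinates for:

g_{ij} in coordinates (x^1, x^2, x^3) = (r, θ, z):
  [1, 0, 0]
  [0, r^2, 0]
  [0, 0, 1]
ds^2 = g_{ij} dx^i dx^j; only the non-zero components contribute.
ds^2 = dr^2 + r^2 dθ^2 + dz^2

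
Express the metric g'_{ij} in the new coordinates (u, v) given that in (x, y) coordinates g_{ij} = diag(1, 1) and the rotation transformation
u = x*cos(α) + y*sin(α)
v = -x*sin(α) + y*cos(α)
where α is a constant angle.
Invert the transformation: x = u*cos(α) - v*sin(α), y = u*sin(α) + v*cos(α)
g'_{ij} = (∂x^k/∂x'^i)(∂x^l/∂x'^j) g_{kl}; with g_{kl} = δ_{kl} this is Σ_k (∂x^k/∂x'^i)(∂x^k/∂x'^j).
Jacobian: ∂x/∂u = cos(α), ∂x/∂v = -sin(α), ∂y/∂u = sin(α), ∂y/∂v = cos(α)
g'_{uu} = (cos(α))(cos(α)) + (sin(α))(sin(α)) = 1
g'_{uv} = (cos(α))(-sin(α)) + (sin(α))(cos(α)) = 0
g'_{vv} = (-sin(α))(-sin(α)) + (cos(α))(cos(α)) = 1
g'_{ij} = diag(1, 1)
The Euclidean metric is invariant under rotations.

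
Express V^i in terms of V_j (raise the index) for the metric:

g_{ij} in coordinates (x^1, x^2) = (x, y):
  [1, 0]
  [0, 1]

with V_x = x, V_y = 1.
Inverse metric (diagonal): g^{xx} = 1, g^{yy} = 1
V^i = g^{ij} V_j:
V^x = (1)(x) + (0)(1) = x
V^y = (0)(x) + (1)(1) = 1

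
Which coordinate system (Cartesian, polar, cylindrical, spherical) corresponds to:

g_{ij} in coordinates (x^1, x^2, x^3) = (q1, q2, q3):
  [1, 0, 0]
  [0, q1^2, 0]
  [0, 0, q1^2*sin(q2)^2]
The line element ds^2 = dq1^2 + q1^2 dq2^2 + q1^2 sin(q2)^2 dq3^2 is dr^2 + r^2 dθ^2 + r^2 sin(θ)^2 dφ^2 with q1 = r, q2 = θ, q3 = φ.
spherical coordinates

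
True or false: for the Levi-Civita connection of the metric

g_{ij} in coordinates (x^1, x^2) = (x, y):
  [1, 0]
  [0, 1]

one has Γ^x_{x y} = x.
Γ^x_{x y} = (1/2) g^{xx} (∂_x g_{xy} + ∂_y g_{xx} - ∂_x g_{xy}) = (1/2)(1)((0) + (0) - (0)) = 0
This differs from the proposed value x.
False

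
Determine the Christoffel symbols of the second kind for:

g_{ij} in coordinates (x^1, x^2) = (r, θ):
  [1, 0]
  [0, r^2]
Using Γ^k_{ij} = (1/2) g^{km} (∂_i g_{mj} + ∂_j g_{mi} - ∂_m g_{ij}); the metric is diagonal, so only the m = k term contributes.
Non-zero symbols (using the symmetry Γ^k_{ij} = Γ^k_{ji}):
Γ^r_{θ θ} = (1/2) g^{rr} (∂_θ g_{rθ} + ∂_θ g_{rθ} - ∂_r g_{θθ}) = (1/2)(1)((0) + (0) - (2*r)) = -r
Γ^θ_{r θ} = (1/2) g^{θθ} (∂_r g_{θθ} + ∂_θ g_{θr} - ∂_θ g_{rθ}) = (1/2)(1/r^2)((2*r) + (0) - (0)) = 1/r
All other Christoffel symbols are zero.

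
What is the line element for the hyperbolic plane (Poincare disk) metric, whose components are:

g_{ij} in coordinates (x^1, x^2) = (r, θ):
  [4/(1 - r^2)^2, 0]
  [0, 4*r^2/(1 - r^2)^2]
ds^2 = g_{ij} dx^i dx^j; only the non-zero components contribute.
ds^2 = (4/(1 - r^2)^2) dr^2 + (4*r^2/(1 - r^2)^2) dθ^2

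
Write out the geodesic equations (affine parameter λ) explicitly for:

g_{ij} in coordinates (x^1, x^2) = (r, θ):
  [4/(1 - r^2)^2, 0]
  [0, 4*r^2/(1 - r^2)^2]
Geodesic equation: d^2x^k/dλ^2 + Γ^k_{ij} (dx^i/dλ)(dx^j/dλ) = 0.
Non-zero Christoffel symbols:
Γ^r_{r r} = 2*r/(1 - r^2)
Γ^r_{θ θ} = (r^3 + r)/(r^2 - 1)
Γ^θ_{r θ} = (-r^2 - 1)/(r^3 - r)
Substituting (the symmetric pair Γ^k_{ij}, Γ^k_{ji} combines into a factor 2):
d^2r/dλ^2 + (2*r/(1 - r^2)) (dr/dλ)^2 + ((r^3 + r)/(r^2 - 1)) (dθ/dλ)^2 = 0
d^2θ/dλ^2 + ((-2*r^2 - 2)/(r^3 - r)) (dr/dλ)(dθ/dλ) = 0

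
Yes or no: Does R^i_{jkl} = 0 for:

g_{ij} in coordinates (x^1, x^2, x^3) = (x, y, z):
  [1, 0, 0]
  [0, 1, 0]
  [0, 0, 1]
All metric components are constant, so every Christoffel symbol vanishes and R^i_{jkl} = 0.
Yes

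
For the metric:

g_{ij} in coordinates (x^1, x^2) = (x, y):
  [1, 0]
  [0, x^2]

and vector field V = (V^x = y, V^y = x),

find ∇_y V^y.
Non-zero Christoffel symbols:
Γ^x_{y y} = -x
Γ^y_{x y} = 1/x
∇_y V^y = ∂_y V^y + Γ^y_{y j} V^j
  = (0) + (1/x)(y) + (0)(x)
  = y/x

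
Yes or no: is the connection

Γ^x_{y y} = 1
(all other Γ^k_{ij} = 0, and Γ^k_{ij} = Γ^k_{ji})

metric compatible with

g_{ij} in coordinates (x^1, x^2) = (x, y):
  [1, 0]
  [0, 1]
Using ∇_k g_{ij} = ∂_k g_{ij} - Γ^m_{ki} g_{mj} - Γ^m_{kj} g_{im}:
∇_y g_{xy} = (0) - (0) - (1) = -1 ≠ 0
So the connection is not metric compatible (it is not the Levi-Civita connection).
No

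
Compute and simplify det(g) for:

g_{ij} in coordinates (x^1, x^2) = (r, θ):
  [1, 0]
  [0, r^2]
For a 2×2 metric: det(g) = g_{11}·g_{22} - g_{12}·g_{21}
= (1)·(r^2) - (0)·(0)
= r^2 - 0
det(g) = r^2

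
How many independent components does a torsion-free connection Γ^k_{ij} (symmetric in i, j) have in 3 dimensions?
Γ^k_{ij} has n choices for the upper index and n(n+1)/2 independent symmetric lower index pairs.
Total = 3 × 3×4/2 = 3 × 6 = 18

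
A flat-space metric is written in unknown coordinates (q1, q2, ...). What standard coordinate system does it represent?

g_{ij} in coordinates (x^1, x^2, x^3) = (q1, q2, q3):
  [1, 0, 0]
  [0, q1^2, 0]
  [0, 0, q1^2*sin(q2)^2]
The line element ds^2 = dq1^2 + q1^2 dq2^2 + q1^2 sin(q2)^2 dq3^2 is dr^2 + r^2 dθ^2 + r^2 sin(θ)^2 dφ^2 with q1 = r, q2 = θ, q3 = φ.
spherical coordinates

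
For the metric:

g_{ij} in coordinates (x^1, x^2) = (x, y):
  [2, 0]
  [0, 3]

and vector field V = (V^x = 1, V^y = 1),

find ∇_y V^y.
All Christoffel symbols are zero.
∇_y V^y = ∂_y V^y + Γ^y_{y j} V^j
  = (0) + (0)(1) + (0)(1)
  = 0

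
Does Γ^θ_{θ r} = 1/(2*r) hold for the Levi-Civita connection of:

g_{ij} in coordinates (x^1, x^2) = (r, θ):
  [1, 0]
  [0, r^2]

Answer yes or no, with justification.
Γ^θ_{θ r} = (1/2) g^{θθ} (∂_θ g_{θr} + ∂_r g_{θθ} - ∂_θ g_{θr}) = (1/2)(1/r^2)((0) + (2*r) - (0)) = 1/r
This differs from the proposed value 1/(2*r).
No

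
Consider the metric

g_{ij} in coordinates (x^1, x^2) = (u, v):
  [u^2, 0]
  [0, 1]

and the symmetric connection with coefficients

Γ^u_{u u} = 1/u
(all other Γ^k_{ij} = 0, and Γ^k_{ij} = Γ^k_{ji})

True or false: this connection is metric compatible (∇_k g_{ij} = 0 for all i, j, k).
Using ∇_k g_{ij} = ∂_k g_{ij} - Γ^m_{ki} g_{mj} - Γ^m_{kj} g_{im}:
e.g. ∇_u g_{uu} = (2*u) - (u) - (u) = 0
Every component ∇_k g_{ij} vanishes: the connection is metric compatible.
True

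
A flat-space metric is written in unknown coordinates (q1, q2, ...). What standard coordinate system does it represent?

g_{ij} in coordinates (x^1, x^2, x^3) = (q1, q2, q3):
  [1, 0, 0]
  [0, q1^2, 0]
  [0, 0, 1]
The line element ds^2 = dq1^2 + q1^2 dq2^2 + dq3^2 is dr^2 + r^2 dθ^2 + dz^2 with q1 = r, q2 = θ, q3 = z.
cylindrical coordinates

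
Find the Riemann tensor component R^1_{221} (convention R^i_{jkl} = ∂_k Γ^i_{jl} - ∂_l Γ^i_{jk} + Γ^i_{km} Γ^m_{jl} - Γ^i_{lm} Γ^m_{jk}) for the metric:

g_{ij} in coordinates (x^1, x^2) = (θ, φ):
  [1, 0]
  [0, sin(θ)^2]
Non-zero Christoffel symbols (Γ^k_{ij} = Γ^k_{ji}):
Γ^θ_{φ φ} = -sin(2*θ)/2
Γ^φ_{θ φ} = 1/tan(θ)
R^θ_{φ φ θ} = ∂_φ Γ^θ_{φ θ} - ∂_θ Γ^θ_{φ φ} + Γ^θ_{φ m} Γ^m_{φ θ} - Γ^θ_{θ m} Γ^m_{φ φ}
  = (0) - (-cos(2*θ)) + (-cos(θ)^2) - (0) = -sin(θ)^2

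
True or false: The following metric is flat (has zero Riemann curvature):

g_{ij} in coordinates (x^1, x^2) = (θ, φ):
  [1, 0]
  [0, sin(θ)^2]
Non-zero Christoffel symbols:
Γ^θ_{φ φ} = -sin(2*θ)/2
Γ^φ_{θ φ} = 1/tan(θ)
Ricci tensor: R_{θθ} = 1, R_{θφ} = 0, R_{φφ} = sin(θ)^2
The Ricci tensor is non-zero, so the Riemann tensor is non-zero: not flat.
False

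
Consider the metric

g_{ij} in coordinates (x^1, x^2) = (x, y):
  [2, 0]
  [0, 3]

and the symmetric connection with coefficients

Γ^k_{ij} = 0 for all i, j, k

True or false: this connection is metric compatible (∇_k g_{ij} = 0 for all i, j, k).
Using ∇_k g_{ij} = ∂_k g_{ij} - Γ^m_{ki} g_{mj} - Γ^m_{kj} g_{im}:
e.g. ∇_x g_{xx} = (0) - (0) - (0) = 0
Every component ∇_k g_{ij} vanishes: the connection is metric compatible.
True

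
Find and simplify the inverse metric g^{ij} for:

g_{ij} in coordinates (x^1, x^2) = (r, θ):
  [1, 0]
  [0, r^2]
The metric is diagonal, so g^{ij} is diagonal with entries 1/g_{ii}: diag(1, 1/(r^2)).
g^{ij}:
  [1, 0]
  [0, 1/r^2]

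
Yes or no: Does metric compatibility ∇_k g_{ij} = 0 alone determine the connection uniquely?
One also needs vanishing torsion; metric compatibility plus torsion-freeness singles out the Levi-Civita connection.
No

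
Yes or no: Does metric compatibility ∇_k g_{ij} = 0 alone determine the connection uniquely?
One also needs vanishing torsion; metric compatibility plus torsion-freeness singles out the Levi-Civita connection.
No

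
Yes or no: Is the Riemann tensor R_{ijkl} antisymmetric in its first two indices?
R_{ijkl} = -R_{jikl} (follows from metric compatibility).
Yes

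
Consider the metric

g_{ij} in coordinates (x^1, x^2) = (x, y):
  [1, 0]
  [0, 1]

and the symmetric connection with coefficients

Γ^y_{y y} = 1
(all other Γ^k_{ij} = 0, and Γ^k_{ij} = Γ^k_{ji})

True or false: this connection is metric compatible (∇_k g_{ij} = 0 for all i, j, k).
Using ∇_k g_{ij} = ∂_k g_{ij} - Γ^m_{ki} g_{mj} - Γ^m_{kj} g_{im}:
∇_y g_{yy} = (0) - (1) - (1) = -2 ≠ 0
So the connection is not metric compatible (it is not the Levi-Civita connection).
False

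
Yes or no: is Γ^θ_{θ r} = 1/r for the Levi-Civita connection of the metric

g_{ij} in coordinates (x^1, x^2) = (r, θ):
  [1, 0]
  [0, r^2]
Γ^θ_{θ r} = (1/2) g^{θθ} (∂_θ g_{θr} + ∂_r g_{θθ} - ∂_θ g_{θr}) = (1/2)(1/r^2)((0) + (2*r) - (0)) = 1/r
This equals the proposed value 1/r.
Yes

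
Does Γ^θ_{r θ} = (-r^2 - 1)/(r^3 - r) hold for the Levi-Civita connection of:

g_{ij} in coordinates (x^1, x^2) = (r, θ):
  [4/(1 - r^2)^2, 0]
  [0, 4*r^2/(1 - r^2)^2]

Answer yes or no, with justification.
Γ^θ_{r θ} = (1/2) g^{θθ} (∂_r g_{θθ} + ∂_θ g_{θr} - ∂_θ g_{rθ}) = (1/2)((1 - r^2)^2/(4*r^2))((-8*(r^3 + r)/(r^2 - 1)^3) + (0) - (0)) = (-r^2 - 1)/(r^3 - r)
This equals the proposed value (-r^2 - 1)/(r^3 - r).
Yes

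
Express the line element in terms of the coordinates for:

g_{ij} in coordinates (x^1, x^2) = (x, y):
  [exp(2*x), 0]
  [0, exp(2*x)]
ds^2 = g_{ij} dx^i dx^j; only the non-zero components contribute.
ds^2 = exp(2*x) dx^2 + exp(2*x) dy^2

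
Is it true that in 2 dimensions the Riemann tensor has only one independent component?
The number of independent components is n^2(n^2-1)/12 = 4·3/12 = 1 for n = 2 (e.g. R_{1212}).
Yes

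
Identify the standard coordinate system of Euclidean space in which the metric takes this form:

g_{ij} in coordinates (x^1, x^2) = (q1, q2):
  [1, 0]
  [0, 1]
All components are constant and the metric is the identity, i.e. orthonormal rectilinear coordinates.
Cartesian (2D) coordinates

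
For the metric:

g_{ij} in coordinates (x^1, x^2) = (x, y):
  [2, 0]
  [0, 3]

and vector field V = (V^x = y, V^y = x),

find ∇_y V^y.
All Christoffel symbols are zero.
∇_y V^y = ∂_y V^y + Γ^y_{y j} V^j
  = (0) + (0)(y) + (0)(x)
  = 0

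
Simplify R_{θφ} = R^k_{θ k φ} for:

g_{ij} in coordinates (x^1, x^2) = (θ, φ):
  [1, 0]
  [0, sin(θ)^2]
Non-zero Christoffel symbols (Γ^k_{ij} = Γ^k_{ji}):
Γ^θ_{φ φ} = -sin(2*θ)/2
Γ^φ_{θ φ} = 1/tan(θ)
R^θ_{θ θ φ} = 0 (a repeated index in an antisymmetric pair)
R^φ_{θ φ φ} = 0 (a repeated index in an antisymmetric pair)
R_{θφ} = R^θ_{θ θ φ} + R^φ_{θ φ φ} = (0) + (0) = 0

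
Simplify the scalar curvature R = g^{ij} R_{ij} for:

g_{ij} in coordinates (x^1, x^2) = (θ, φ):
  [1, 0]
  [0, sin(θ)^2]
Non-zero Christoffel symbols (Γ^k_{ij} = Γ^k_{ji}):
Γ^θ_{φ φ} = -sin(2*θ)/2
Γ^φ_{θ φ} = 1/tan(θ)
Ricci tensor (R_{ij} = R^k_{ikj}): R_{θθ} = 1, R_{θφ} = 0, R_{φφ} = sin(θ)^2
Inverse metric: g^{θθ} = 1, g^{φφ} = 1/sin(θ)^2
R = g^{ij} R_{ij} = (1)(1) + (1/sin(θ)^2)(sin(θ)^2) = 2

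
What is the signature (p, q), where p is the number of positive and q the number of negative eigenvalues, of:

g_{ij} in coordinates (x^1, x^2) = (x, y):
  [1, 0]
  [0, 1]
The metric is diagonal, so its eigenvalues are the diagonal entries: 1, 1 (at a generic point, where coordinate-dependent entries are positive).
2 positive, 0 negative.
(2, 0) - Riemannian (positive definite)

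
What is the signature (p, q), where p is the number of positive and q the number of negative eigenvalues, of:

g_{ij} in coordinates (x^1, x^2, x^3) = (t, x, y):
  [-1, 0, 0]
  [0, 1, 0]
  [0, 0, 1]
The metric is diagonal, so its eigenvalues are the diagonal entries: -1, 1, 1 (at a generic point, where coordinate-dependent entries are positive).
2 positive, 1 negative.
(2, 1) - Lorentzian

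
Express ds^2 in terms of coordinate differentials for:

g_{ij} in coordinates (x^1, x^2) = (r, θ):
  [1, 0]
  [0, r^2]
ds^2 = g_{ij} dx^i dx^j; only the non-zero components contribute.
ds^2 = dr^2 + r^2 dθ^2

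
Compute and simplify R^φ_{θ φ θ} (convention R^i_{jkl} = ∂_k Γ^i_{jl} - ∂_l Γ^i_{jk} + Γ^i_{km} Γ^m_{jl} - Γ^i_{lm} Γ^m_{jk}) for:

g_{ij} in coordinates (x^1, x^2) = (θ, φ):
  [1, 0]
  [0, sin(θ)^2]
Non-zero Christoffel symbols (Γ^k_{ij} = Γ^k_{ji}):
Γ^θ_{φ φ} = -sin(2*θ)/2
Γ^φ_{θ φ} = 1/tan(θ)
R^φ_{θ φ θ} = ∂_φ Γ^φ_{θ θ} - ∂_θ Γ^φ_{θ φ} + Γ^φ_{φ m} Γ^m_{θ θ} - Γ^φ_{θ m} Γ^m_{θ φ}
  = (0) - (-1/sin(θ)^2) + (0) - (1/tan(θ)^2) = 1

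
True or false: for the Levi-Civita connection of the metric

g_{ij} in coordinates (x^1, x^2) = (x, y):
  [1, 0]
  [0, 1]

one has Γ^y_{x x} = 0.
Γ^y_{x x} = (1/2) g^{yy} (∂_x g_{yx} + ∂_x g_{yx} - ∂_y g_{xx}) = (1/2)(1)((0) + (0) - (0)) = 0
This equals the proposed value 0.
True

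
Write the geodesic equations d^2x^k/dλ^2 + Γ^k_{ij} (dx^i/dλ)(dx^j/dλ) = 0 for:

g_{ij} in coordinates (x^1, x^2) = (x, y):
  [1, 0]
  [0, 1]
Geodesic equation: d^2x^k/dλ^2 + Γ^k_{ij} (dx^i/dλ)(dx^j/dλ) = 0.
All Christoffel symbols vanish, so the geodesics are straight lines:
d^2x/dλ^2 = 0
d^2y/dλ^2 = 0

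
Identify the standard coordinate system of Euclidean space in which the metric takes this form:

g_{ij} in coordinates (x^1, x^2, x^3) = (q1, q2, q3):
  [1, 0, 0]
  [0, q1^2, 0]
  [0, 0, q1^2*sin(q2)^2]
The line element ds^2 = dq1^2 + q1^2 dq2^2 + q1^2 sin(q2)^2 dq3^2 is dr^2 + r^2 dθ^2 + r^2 sin(θ)^2 dφ^2 with q1 = r, q2 = θ, q3 = φ.
spherical coordinates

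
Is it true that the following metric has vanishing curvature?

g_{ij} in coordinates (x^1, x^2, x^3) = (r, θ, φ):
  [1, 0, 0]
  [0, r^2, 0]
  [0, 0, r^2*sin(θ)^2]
Non-zero Christoffel symbols:
Γ^r_{θ θ} = -r
Γ^r_{φ φ} = -r*sin(θ)^2
Γ^θ_{r θ} = 1/r
Γ^θ_{φ φ} = -sin(2*θ)/2
Γ^φ_{r φ} = 1/r
Γ^φ_{θ φ} = 1/tan(θ)
Ricci tensor: R_{rr} = 0, R_{rθ} = 0, R_{rφ} = 0, R_{θθ} = 0, R_{θφ} = 0, R_{φφ} = 0
All R_{ij} vanish; in 3 dimensions the Riemann tensor is fully determined by the Ricci tensor, so R^i_{jkl} = 0: the metric is flat (curvilinear coordinates on flat space).
Yes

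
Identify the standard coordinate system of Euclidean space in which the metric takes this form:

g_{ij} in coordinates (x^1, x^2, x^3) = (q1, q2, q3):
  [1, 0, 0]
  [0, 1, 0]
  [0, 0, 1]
All components are constant and the metric is the identity, i.e. orthonormal rectilinear coordinates.
Cartesian (3D) coordinates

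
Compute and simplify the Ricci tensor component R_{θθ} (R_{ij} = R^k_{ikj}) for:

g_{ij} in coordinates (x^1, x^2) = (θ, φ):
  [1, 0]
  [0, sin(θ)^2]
Non-zero Christoffel symbols (Γ^k_{ij} = Γ^k_{ji}):
Γ^θ_{φ φ} = -sin(2*θ)/2
Γ^φ_{θ φ} = 1/tan(θ)
R^θ_{θ θ θ} = 0 (a repeated index in an antisymmetric pair)
R^φ_{θ φ θ} = ∂_φ Γ^φ_{θ θ} - ∂_θ Γ^φ_{θ φ} + Γ^φ_{φ m} Γ^m_{θ θ} - Γ^φ_{θ m} Γ^m_{θ φ}
  = (0) - (-1/sin(θ)^2) + (0) - (1/tan(θ)^2) = 1
R_{θθ} = R^θ_{θ θ θ} + R^φ_{θ φ θ} = (0) + (1) = 1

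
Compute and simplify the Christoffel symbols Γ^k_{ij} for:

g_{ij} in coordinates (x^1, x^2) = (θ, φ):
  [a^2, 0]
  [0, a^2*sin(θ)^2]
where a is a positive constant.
Using Γ^k_{ij} = (1/2) g^{km} (∂_i g_{mj} + ∂_j g_{mi} - ∂_m g_{ij}); the metric is diagonal, so only the m = k term contributes.
Non-zero symbols (using the symmetry Γ^k_{ij} = Γ^k_{ji}):
Γ^θ_{φ φ} = (1/2) g^{θθ} (∂_φ g_{θφ} + ∂_φ g_{θφ} - ∂_θ g_{φφ}) = (1/2)(1/a^2)((0) + (0) - (a^2*sin(2*θ))) = -sin(2*θ)/2
Γ^φ_{θ φ} = (1/2) g^{φφ} (∂_θ g_{φφ} + ∂_φ g_{φθ} - ∂_φ g_{θφ}) = (1/2)(1/(a^2*sin(θ)^2))((a^2*sin(2*θ)) + (0) - (0)) = 1/tan(θ)
All other Christoffel symbols are zero.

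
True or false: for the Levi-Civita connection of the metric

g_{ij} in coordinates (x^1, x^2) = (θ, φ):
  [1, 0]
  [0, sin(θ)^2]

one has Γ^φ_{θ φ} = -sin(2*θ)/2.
Γ^φ_{θ φ} = (1/2) g^{φφ} (∂_θ g_{φφ} + ∂_φ g_{φθ} - ∂_φ g_{θφ}) = (1/2)(1/sin(θ)^2)((sin(2*θ)) + (0) - (0)) = 1/tan(θ)
This differs from the proposed value -sin(2*θ)/2.
False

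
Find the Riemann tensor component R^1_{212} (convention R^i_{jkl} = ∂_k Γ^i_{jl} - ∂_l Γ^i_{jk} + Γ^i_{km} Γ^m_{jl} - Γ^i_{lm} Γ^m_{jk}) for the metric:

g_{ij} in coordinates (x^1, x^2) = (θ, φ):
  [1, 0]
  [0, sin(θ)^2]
Non-zero Christoffel symbols (Γ^k_{ij} = Γ^k_{ji}):
Γ^θ_{φ φ} = -sin(2*θ)/2
Γ^φ_{θ φ} = 1/tan(θ)
R^θ_{φ θ φ} = ∂_θ Γ^θ_{φ φ} - ∂_φ Γ^θ_{φ θ} + Γ^θ_{θ m} Γ^m_{φ φ} - Γ^θ_{φ m} Γ^m_{φ θ}
  = (-cos(2*θ)) - (0) + (0) - (-cos(θ)^2) = sin(θ)^2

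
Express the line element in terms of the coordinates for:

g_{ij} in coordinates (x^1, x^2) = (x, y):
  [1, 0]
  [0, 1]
ds^2 = g_{ij} dx^i dx^j; only the non-zero components contribute.
ds^2 = dx^2 + dy^2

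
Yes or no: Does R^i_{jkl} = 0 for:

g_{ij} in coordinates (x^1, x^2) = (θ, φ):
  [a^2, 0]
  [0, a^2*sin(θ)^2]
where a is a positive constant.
Non-zero Christoffel symbols:
Γ^θ_{φ φ} = -sin(2*θ)/2
Γ^φ_{θ φ} = 1/tan(θ)
Ricci tensor: R_{θθ} = 1, R_{θφ} = 0, R_{φφ} = sin(θ)^2
The Ricci tensor is non-zero, so the Riemann tensor is non-zero: not flat.
No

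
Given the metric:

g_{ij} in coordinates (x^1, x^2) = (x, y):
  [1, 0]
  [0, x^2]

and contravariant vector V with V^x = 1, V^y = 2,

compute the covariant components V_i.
V_i = g_{ij} V^j:
V_x = (1)(1) + (0)(2) = 1
V_y = (0)(1) + (x^2)(2) = 2*x^2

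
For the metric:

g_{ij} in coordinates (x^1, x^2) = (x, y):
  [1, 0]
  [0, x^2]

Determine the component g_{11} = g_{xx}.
With x^1 = x, x^2 = y, g_{11} = g_{xx} is the row-1, column-1 entry of the matrix.
g_{11} = 1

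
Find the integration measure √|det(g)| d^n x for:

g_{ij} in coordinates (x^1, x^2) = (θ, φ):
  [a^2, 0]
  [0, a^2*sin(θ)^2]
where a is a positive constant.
det(g) = a^4*sin(θ)^2
√|det(g)| = a^2*sin(θ) (taking 0 < θ < π so that |sin(θ)| = sin(θ))
Volume element: dV = a^2*sin(θ) dθ dφ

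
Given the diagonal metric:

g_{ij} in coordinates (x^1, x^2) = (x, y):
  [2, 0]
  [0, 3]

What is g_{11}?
With x^1 = x, x^2 = y, g_{11} = g_{xx} is the row-1, column-1 entry of the matrix.
g_{11} = 2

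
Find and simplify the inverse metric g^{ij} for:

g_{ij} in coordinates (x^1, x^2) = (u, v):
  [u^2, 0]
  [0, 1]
The metric is diagonal, so g^{ij} is diagonal with entries 1/g_{ii}: diag(1/(u^2), 1).
g^{ij}:
  [1/u^2, 0]
  [0, 1]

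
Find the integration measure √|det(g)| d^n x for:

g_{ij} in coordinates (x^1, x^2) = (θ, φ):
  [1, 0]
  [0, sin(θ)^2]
det(g) = sin(θ)^2
√|det(g)| = sin(θ) (taking 0 < θ < π so that |sin(θ)| = sin(θ))
Volume element: dV = sin(θ) dθ dφ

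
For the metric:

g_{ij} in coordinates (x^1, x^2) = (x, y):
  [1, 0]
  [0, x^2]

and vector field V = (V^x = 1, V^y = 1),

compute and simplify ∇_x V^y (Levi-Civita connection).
Non-zero Christoffel symbols:
Γ^x_{y y} = -x
Γ^y_{x y} = 1/x
∇_x V^y = ∂_x V^y + Γ^y_{x j} V^j
  = (0) + (0)(1) + (1/x)(1)
  = 1/x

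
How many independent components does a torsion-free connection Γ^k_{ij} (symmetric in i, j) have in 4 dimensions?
Γ^k_{ij} has n choices for the upper index and n(n+1)/2 independent symmetric lower index pairs.
Total = 4 × 4×5/2 = 4 × 10 = 40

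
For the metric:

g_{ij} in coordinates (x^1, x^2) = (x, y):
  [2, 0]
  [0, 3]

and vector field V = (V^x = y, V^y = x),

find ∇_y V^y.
All Christoffel symbols are zero.
∇_y V^y = ∂_y V^y + Γ^y_{y j} V^j
  = (0) + (0)(y) + (0)(x)
  = 0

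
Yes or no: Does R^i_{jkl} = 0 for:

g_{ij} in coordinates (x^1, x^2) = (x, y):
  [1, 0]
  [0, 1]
All metric components are constant, so every Christoffel symbol vanishes and R^i_{jkl} = 0.
Yes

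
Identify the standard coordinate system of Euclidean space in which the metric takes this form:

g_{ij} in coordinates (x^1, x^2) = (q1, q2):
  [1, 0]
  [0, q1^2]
The line element ds^2 = dq1^2 + q1^2 dq2^2 is dr^2 + r^2 dθ^2 with q1 = r, q2 = θ.
polar coordinates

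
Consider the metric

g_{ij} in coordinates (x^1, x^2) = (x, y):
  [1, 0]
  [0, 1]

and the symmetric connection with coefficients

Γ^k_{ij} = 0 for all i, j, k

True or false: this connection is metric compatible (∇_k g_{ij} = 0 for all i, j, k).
Using ∇_k g_{ij} = ∂_k g_{ij} - Γ^m_{ki} g_{mj} - Γ^m_{kj} g_{im}:
e.g. ∇_x g_{xy} = (0) - (0) - (0) = 0
Every component ∇_k g_{ij} vanishes: the connection is metric compatible.
True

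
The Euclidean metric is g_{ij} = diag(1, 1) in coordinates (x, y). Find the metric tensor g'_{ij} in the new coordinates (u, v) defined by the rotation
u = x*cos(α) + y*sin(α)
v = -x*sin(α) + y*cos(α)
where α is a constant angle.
Invert the transformation: x = u*cos(α) - v*sin(α), y = u*sin(α) + v*cos(α)
g'_{ij} = (∂x^k/∂x'^i)(∂x^l/∂x'^j) g_{kl}; with g_{kl} = δ_{kl} this is Σ_k (∂x^k/∂x'^i)(∂x^k/∂x'^j).
Jacobian: ∂x/∂u = cos(α), ∂x/∂v = -sin(α), ∂y/∂u = sin(α), ∂y/∂v = cos(α)
g'_{uu} = (cos(α))(cos(α)) + (sin(α))(sin(α)) = 1
g'_{uv} = (cos(α))(-sin(α)) + (sin(α))(cos(α)) = 0
g'_{vv} = (-sin(α))(-sin(α)) + (cos(α))(cos(α)) = 1
g'_{ij} = diag(1, 1)
The Euclidean metric is invariant under rotations.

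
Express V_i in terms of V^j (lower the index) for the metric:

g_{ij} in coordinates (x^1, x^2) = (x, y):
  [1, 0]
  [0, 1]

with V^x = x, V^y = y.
V_i = g_{ij} V^j:
V_x = (1)(x) + (0)(y) = x
V_y = (0)(x) + (1)(y) = y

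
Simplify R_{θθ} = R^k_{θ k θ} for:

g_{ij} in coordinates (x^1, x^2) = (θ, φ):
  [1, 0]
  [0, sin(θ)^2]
Non-zero Christoffel symbols (Γ^k_{ij} = Γ^k_{ji}):
Γ^θ_{φ φ} = -sin(2*θ)/2
Γ^φ_{θ φ} = 1/tan(θ)
R^θ_{θ θ θ} = 0 (a repeated index in an antisymmetric pair)
R^φ_{θ φ θ} = ∂_φ Γ^φ_{θ θ} - ∂_θ Γ^φ_{θ φ} + Γ^φ_{φ m} Γ^m_{θ θ} - Γ^φ_{θ m} Γ^m_{θ φ}
  = (0) - (-1/sin(θ)^2) + (0) - (1/tan(θ)^2) = 1
R_{θθ} = R^θ_{θ θ θ} + R^φ_{θ φ θ} = (0) + (1) = 1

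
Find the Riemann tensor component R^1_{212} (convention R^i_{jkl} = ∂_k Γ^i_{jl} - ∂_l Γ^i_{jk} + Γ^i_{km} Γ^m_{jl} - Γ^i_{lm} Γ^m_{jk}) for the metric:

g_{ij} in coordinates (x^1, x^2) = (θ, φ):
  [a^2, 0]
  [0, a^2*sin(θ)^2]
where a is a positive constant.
Non-zero Christoffel symbols (Γ^k_{ij} = Γ^k_{ji}):
Γ^θ_{φ φ} = -sin(2*θ)/2
Γ^φ_{θ φ} = 1/tan(θ)
R^θ_{φ θ φ} = ∂_θ Γ^θ_{φ φ} - ∂_φ Γ^θ_{φ θ} + Γ^θ_{θ m} Γ^m_{φ φ} - Γ^θ_{φ m} Γ^m_{φ θ}
  = (-cos(2*θ)) - (0) + (0) - (-cos(θ)^2) = sin(θ)^2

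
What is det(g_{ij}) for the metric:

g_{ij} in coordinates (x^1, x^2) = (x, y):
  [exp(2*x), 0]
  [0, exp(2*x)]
For a 2×2 metric: det(g) = g_{11}·g_{22} - g_{12}·g_{21}
= (exp(2*x))·(exp(2*x)) - (0)·(0)
= exp(4*x) - 0
det(g) = exp(4*x)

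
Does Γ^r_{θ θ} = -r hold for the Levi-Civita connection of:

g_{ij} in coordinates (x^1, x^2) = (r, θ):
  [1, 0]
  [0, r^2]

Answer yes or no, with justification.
Γ^r_{θ θ} = (1/2) g^{rr} (∂_θ g_{rθ} + ∂_θ g_{rθ} - ∂_r g_{θθ}) = (1/2)(1)((0) + (0) - (2*r)) = -r
This equals the proposed value -r.
Yes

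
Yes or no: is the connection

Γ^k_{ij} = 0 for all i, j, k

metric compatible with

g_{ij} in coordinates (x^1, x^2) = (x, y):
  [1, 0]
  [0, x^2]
Using ∇_k g_{ij} = ∂_k g_{ij} - Γ^m_{ki} g_{mj} - Γ^m_{kj} g_{im}:
∇_x g_{yy} = (2*x) - (0) - (0) = 2*x ≠ 0
So the connection is not metric compatible (it is not the Levi-Civita connection).
No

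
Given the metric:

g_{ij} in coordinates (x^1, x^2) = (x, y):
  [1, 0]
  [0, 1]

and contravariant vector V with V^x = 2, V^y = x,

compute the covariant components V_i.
V_i = g_{ij} V^j:
V_x = (1)(2) + (0)(x) = 2
V_y = (0)(2) + (1)(x) = x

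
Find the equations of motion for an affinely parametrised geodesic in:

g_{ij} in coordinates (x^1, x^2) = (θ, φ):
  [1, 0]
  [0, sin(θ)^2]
Geodesic equation: d^2x^k/dλ^2 + Γ^k_{ij} (dx^i/dλ)(dx^j/dλ) = 0.
Non-zero Christoffel symbols:
Γ^θ_{φ φ} = -sin(2*θ)/2
Γ^φ_{θ φ} = 1/tan(θ)
Substituting (the symmetric pair Γ^k_{ij}, Γ^k_{ji} combines into a factor 2):
d^2θ/dλ^2 - (sin(2*θ)/2) (dφ/dλ)^2 = 0
d^2φ/dλ^2 + (2/tan(θ)) (dθ/dλ)(dφ/dλ) = 0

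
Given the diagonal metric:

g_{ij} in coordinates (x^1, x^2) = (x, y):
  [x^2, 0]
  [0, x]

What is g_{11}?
With x^1 = x, x^2 = y, g_{11} = g_{xx} is the row-1, column-1 entry of the matrix.
g_{11} = x^2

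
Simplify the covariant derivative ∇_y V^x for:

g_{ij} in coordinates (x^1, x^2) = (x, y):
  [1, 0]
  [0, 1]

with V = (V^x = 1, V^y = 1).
All Christoffel symbols are zero.
∇_y V^x = ∂_y V^x + Γ^x_{y j} V^j
  = (0) + (0)(1) + (0)(1)
  = 0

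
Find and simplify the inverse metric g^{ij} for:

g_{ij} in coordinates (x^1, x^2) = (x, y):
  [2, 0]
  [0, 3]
The metric is diagonal, so g^{ij} is diagonal with entries 1/g_{ii}: diag(1/2, 1/3).
g^{ij}:
  [1/2, 0]
  [0, 1/3]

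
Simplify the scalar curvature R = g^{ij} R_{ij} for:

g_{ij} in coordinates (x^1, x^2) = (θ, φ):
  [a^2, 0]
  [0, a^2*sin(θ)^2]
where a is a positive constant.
Non-zero Christoffel symbols (Γ^k_{ij} = Γ^k_{ji}):
Γ^θ_{φ φ} = -sin(2*θ)/2
Γ^φ_{θ φ} = 1/tan(θ)
Ricci tensor (R_{ij} = R^k_{ikj}): R_{θθ} = 1, R_{θφ} = 0, R_{φφ} = sin(θ)^2
Inverse metric: g^{θθ} = 1/a^2, g^{φφ} = 1/(a^2*sin(θ)^2)
R = g^{ij} R_{ij} = (1/a^2)(1) + (1/(a^2*sin(θ)^2))(sin(θ)^2) = 2/a^2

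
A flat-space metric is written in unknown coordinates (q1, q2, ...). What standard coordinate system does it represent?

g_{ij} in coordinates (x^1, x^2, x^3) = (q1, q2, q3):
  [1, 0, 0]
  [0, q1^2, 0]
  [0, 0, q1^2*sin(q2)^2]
The line element ds^2 = dq1^2 + q1^2 dq2^2 + q1^2 sin(q2)^2 dq3^2 is dr^2 + r^2 dθ^2 + r^2 sin(θ)^2 dφ^2 with q1 = r, q2 = θ, q3 = φ.
spherical coordinates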